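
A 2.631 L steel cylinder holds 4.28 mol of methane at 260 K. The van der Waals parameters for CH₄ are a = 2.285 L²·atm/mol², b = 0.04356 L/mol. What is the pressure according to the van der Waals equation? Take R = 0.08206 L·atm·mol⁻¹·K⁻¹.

P = nRT/(V − nb) − a n²/V²
nRT/(V − nb) = (4.28)(0.08206)(260)/(2.631 − 4.28×0.04356) = 91.316/2.4446 = 37.354 atm
a n²/V² = (2.285)(4.28)²/(2.631)² = 6.0469 atm
P = 37.354 − 6.0469 = 31.31 atm

P ≈ 31.31 atm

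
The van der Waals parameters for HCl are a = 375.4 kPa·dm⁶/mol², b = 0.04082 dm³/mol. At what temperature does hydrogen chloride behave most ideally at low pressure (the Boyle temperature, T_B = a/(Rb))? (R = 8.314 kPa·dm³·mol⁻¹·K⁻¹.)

For a van der Waals gas the second virial coefficient B₂ = b − a/(RT) vanishes at T_B = a/(Rb).
T_B = 375.4/(8.314×0.04082) = 375.4/0.33938 = 1106 K

T_B ≈ 1106 K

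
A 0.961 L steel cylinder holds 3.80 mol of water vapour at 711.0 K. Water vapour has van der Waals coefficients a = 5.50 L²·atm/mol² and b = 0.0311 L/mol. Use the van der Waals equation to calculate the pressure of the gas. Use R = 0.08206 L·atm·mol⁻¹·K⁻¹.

P ≈ 177.1 atm

P = nRT/(V − nb) − a n²/V²
nRT/(V − nb) = (3.80)(0.08206)(711.0)/(0.961 − 3.80×0.0311) = 221.71/0.84282 = 263.06 atm
a n²/V² = (5.50)(3.80)²/(0.961)² = 85.997 atm
P = 263.06 − 85.997 = 177.1 atm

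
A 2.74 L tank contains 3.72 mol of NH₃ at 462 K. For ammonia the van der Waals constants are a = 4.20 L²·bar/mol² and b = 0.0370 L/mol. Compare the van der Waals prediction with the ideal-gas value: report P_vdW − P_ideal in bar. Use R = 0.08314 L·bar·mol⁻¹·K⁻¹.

Ideal: P_ideal = nRT/V = (3.72)(0.08314)(462)/2.74 = 52.1488 bar
vdW: P = nRT/(V − nb) − a n²/V² = 142.888/2.60236 − 58.1213/7.50760 = 54.9071 − 7.74166 = 47.1654 bar
ΔP = 47.1654 − 52.1488 = -4.983 bar

ΔP ≈ -4.983 bar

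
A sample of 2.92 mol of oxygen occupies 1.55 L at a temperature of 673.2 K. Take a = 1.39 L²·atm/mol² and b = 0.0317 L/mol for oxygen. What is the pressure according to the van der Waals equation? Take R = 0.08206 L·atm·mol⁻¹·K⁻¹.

P = nRT/(V − nb) − a n²/V²
nRT/(V − nb) = (2.92)(0.08206)(673.2)/(1.55 − 2.92×0.0317) = 161.31/1.4574 = 110.68 atm
a n²/V² = (1.39)(2.92)²/(1.55)² = 4.9331 atm
P = 110.68 − 4.9331 = 105.7 atm

P ≈ 105.7 atm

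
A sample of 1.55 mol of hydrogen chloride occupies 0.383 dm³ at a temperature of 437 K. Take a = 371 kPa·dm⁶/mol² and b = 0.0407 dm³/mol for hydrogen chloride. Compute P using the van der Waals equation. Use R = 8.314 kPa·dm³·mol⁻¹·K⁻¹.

P ≈ 11527 kPa

P = nRT/(V − nb) − a n²/V²
nRT/(V − nb) = (1.55)(8.314)(437)/(0.383 − 1.55×0.0407) = 5631.5/0.31992 = 17603 kPa
a n²/V² = (371)(1.55)²/(0.383)² = 6076.3 kPa
P = 17603 − 6076.3 = 11527 kPa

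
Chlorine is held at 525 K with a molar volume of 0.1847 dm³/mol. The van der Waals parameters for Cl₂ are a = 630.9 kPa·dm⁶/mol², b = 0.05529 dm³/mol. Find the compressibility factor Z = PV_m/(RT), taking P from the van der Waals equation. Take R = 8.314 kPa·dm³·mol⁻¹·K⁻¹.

P = RT/(V_m − b) − a/V_m² = (8.314)(525)/(0.1847 − 0.05529) − 630.9/(0.1847)²
  = 4364.9/0.12941 − 18494 = 33729 − 18494 = 15235 kPa
Z = PV_m/(RT) = (15235)(0.1847)/((8.314)(525)) = 2813.9/4364.9 = 0.6447

Z ≈ 0.6447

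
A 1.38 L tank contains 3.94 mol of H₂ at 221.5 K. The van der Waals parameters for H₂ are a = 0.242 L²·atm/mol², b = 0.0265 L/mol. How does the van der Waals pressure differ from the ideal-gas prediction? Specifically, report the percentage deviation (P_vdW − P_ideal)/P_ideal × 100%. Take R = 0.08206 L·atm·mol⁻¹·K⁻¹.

4.38 %

Ideal: P_ideal = nRT/V = (3.94)(0.08206)(221.5)/1.38 = 51.8946 atm
vdW: P = nRT/(V − nb) − a n²/V² = 71.6146/1.27559 − 3.75671/1.90440 = 56.1423 − 1.97265 = 54.1697 atm
% deviation = (54.1697 − 51.8946)/51.8946 × 100% = 4.38%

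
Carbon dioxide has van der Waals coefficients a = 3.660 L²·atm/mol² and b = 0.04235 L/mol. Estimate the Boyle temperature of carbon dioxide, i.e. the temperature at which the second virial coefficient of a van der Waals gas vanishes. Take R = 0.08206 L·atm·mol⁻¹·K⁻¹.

T_B ≈ 1053 K

For a van der Waals gas the second virial coefficient B₂ = b − a/(RT) vanishes at T_B = a/(Rb).
T_B = 3.660/(0.08206×0.04235) = 3.660/0.0034752 = 1053 K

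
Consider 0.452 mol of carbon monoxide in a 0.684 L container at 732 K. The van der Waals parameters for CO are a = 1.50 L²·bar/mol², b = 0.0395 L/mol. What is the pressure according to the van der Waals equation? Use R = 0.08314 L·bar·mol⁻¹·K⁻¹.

P ≈ 40.64 bar

P = nRT/(V − nb) − a n²/V²
nRT/(V − nb) = (0.452)(0.08314)(732)/(0.684 − 0.452×0.0395) = 27.508/0.66615 = 41.294 bar
a n²/V² = (1.50)(0.452)²/(0.684)² = 0.65502 bar
P = 41.294 − 0.65502 = 40.64 bar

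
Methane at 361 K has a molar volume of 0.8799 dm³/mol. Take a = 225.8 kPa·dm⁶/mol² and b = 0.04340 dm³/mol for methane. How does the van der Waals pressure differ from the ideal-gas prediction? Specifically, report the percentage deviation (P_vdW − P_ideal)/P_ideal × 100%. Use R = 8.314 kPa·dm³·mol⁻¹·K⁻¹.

-3.36 %

Ideal: P_ideal = RT/V_m = (8.314)(361)/0.8799 = 3411.02 kPa
vdW: P = RT/(V_m − b) − a/V_m² = 3001.35/0.836500 − 225.8/0.774224 = 3587.99 − 291.647 = 3296.34 kPa
% deviation = (3296.34 − 3411.02)/3411.02 × 100% = -3.36%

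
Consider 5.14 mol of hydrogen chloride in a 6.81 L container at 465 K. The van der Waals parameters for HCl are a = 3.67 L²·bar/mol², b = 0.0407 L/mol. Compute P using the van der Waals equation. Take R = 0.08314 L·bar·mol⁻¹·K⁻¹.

P = nRT/(V − nb) − a n²/V²
nRT/(V − nb) = (5.14)(0.08314)(465)/(6.81 − 5.14×0.0407) = 198.71/6.6008 = 30.104 bar
a n²/V² = (3.67)(5.14)²/(6.81)² = 2.0907 bar
P = 30.104 − 2.0907 = 28.01 bar

P ≈ 28.01 bar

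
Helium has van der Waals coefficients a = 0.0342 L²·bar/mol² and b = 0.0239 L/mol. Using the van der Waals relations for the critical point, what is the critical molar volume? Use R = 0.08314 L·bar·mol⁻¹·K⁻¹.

V_m,c ≈ 0.07170 L/mol

For a van der Waals gas, V_m,c = 3b.
V_m,c = 3×0.0239 = 0.07170 L/mol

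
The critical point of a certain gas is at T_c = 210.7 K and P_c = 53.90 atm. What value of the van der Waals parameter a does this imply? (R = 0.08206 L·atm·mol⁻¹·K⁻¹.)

From T_c = 8a/(27Rb) and P_c = a/(27b²): a = 27 R² T_c²/(64 P_c).
a = 27×(0.08206)²×(210.7)²/(64×53.90) = 8071.5/3449.6 = 2.340 L²·atm/mol²

a ≈ 2.340 L²·atm/mol²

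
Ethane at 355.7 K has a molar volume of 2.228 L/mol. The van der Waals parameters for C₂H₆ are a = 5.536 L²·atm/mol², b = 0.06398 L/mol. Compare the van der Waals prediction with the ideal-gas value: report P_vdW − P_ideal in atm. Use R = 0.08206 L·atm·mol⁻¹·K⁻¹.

Ideal: P_ideal = RT/V_m = (0.08206)(355.7)/2.228 = 13.1009 atm
vdW: P = RT/(V_m − b) − a/V_m² = 29.1887/2.16402 − 5.536/4.96398 = 13.4882 − 1.11523 = 12.3730 atm
ΔP = 12.3730 − 13.1009 = -0.728 atm

ΔP ≈ -0.728 atm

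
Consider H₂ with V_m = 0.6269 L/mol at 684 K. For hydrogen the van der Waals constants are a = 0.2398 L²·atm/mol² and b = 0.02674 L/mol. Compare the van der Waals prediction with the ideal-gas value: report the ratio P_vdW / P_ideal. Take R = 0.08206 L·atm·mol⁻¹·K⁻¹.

P_vdW / P_ideal ≈ 1.038

Ideal: P_ideal = RT/V_m = (0.08206)(684)/0.6269 = 89.5343 atm
vdW: P = RT/(V_m − b) − a/V_m² = 56.1290/0.600160 − 0.2398/0.393004 = 93.5234 − 0.610172 = 92.9132 atm
Ratio = 92.9132/89.5343 = 1.038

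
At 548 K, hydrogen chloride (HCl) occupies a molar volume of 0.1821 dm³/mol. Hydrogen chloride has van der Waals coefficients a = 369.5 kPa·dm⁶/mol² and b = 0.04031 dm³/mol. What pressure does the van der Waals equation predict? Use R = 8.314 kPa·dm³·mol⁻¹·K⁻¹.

P = RT/(V_m − b) − a/V_m²
RT/(V_m − b) = (8.314)(548)/(0.1821 − 0.04031) = 4556.1/0.14179 = 32133 kPa
a/V_m² = 369.5/(0.1821)² = 11143 kPa
P = 32133 − 11143 = 20990 kPa

P ≈ 20990 kPa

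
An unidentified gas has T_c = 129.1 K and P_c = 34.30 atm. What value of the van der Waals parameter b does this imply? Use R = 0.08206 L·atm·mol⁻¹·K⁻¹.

From T_c = 8a/(27Rb) and P_c = a/(27b²): b = R T_c/(8 P_c).
b = (0.08206)(129.1)/(8×34.30) = 10.594/274.40 = 0.03861 L/mol

b ≈ 0.03861 L/mol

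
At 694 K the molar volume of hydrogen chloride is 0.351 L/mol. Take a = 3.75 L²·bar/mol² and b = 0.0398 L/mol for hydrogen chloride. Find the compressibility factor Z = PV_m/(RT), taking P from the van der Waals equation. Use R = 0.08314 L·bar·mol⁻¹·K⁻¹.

Z ≈ 0.9427

P = RT/(V_m − b) − a/V_m² = (0.08314)(694)/(0.351 − 0.0398) − 3.75/(0.351)²
  = 57.699/0.31120 − 30.438 = 185.41 − 30.438 = 154.97 bar
Z = PV_m/(RT) = (154.97)(0.351)/((0.08314)(694)) = 54.394/57.699 = 0.9427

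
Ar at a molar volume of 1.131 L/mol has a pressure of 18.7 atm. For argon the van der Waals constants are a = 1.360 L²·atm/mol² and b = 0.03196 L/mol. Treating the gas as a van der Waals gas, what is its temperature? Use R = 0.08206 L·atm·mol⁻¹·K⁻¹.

T ≈ 264.7 K

T = (P + a/V_m²)(V_m − b)/R
P + a/V_m² = 18.7 + 1.360/(1.131)² = 19.763 atm
V_m − b = 1.131 − 0.03196 = 1.0990 L/mol
T = (19.763)(1.0990)/0.08206 = 264.7 K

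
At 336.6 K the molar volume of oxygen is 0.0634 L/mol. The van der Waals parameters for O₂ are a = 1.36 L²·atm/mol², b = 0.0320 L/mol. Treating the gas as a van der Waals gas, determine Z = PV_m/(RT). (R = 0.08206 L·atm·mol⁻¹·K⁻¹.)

P = RT/(V_m − b) − a/V_m² = (0.08206)(336.6)/(0.0634 − 0.0320) − 1.36/(0.0634)²
  = 27.621/0.031400 − 338.35 = 879.65 − 338.35 = 541.30 atm
Z = PV_m/(RT) = (541.30)(0.0634)/((0.08206)(336.6)) = 34.318/27.621 = 1.242

Z ≈ 1.242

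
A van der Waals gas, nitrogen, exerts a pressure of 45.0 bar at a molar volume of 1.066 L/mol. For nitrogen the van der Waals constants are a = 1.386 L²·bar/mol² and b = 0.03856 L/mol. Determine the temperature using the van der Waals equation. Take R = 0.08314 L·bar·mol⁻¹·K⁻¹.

T ≈ 571.2 K

T = (P + a/V_m²)(V_m − b)/R
P + a/V_m² = 45.0 + 1.386/(1.066)² = 46.220 bar
V_m − b = 1.066 − 0.03856 = 1.0274 L/mol
T = (46.220)(1.0274)/0.08314 = 571.2 K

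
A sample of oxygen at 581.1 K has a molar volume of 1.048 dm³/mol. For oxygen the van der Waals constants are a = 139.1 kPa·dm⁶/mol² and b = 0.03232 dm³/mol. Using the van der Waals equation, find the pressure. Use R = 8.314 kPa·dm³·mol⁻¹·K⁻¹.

P ≈ 4630 kPa

P = RT/(V_m − b) − a/V_m²
RT/(V_m − b) = (8.314)(581.1)/(1.048 − 0.03232) = 4831.3/1.0157 = 4756.6 kPa
a/V_m² = 139.1/(1.048)² = 126.65 kPa
P = 4756.6 − 126.65 = 4630 kPa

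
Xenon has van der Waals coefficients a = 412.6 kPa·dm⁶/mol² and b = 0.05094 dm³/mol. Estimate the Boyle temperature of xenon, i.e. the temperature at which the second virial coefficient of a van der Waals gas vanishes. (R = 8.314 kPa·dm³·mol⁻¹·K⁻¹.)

T_B ≈ 974.2 K

For a van der Waals gas the second virial coefficient B₂ = b − a/(RT) vanishes at T_B = a/(Rb).
T_B = 412.6/(8.314×0.05094) = 412.6/0.42352 = 974.2 K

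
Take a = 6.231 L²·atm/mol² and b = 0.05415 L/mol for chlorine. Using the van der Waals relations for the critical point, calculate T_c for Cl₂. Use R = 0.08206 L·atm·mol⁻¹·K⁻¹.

T_c ≈ 415.5 K

For a van der Waals gas, T_c = 8a/(27Rb).
T_c = 8×6.231/(27×0.08206×0.05415) = 49.848/0.11998 = 415.5 K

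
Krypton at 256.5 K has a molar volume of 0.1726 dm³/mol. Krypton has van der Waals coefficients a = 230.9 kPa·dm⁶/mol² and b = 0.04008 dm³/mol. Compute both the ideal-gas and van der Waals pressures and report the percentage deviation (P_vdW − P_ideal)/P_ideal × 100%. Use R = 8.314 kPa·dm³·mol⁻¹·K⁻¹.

-32.49 %

Ideal: P_ideal = RT/V_m = (8.314)(256.5)/0.1726 = 12355.4 kPa
vdW: P = RT/(V_m − b) − a/V_m² = 2132.54/0.132520 − 230.9/0.0297908 = 16092.2 − 7750.71 = 8341.5 kPa
% deviation = (8341.5 − 12355.4)/12355.4 × 100% = -32.49%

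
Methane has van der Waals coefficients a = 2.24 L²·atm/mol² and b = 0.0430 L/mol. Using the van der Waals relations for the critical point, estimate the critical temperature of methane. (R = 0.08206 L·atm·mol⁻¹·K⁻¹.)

For a van der Waals gas, T_c = 8a/(27Rb).
T_c = 8×2.24/(27×0.08206×0.0430) = 17.920/0.095272 = 188.1 K

T_c ≈ 188.1 K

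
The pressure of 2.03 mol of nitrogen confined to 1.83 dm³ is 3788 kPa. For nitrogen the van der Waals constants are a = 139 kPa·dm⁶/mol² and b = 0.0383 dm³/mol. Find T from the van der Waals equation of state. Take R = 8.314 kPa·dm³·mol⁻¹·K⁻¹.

T = (P + a n²/V²)(V − nb)/(nR)
P + a n²/V² = 3788 + (139)(2.03)²/(1.83)² = 3959.0 kPa
V − nb = 1.83 − (2.03)(0.0383) = 1.7523 dm³
T = (3959.0)(1.7523)/((2.03)(8.314)) = 411.0 K

T ≈ 411.0 K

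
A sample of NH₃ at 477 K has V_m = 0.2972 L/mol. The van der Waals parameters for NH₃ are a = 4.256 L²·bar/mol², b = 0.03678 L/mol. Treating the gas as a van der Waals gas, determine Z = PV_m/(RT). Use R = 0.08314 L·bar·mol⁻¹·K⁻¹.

P = RT/(V_m − b) − a/V_m² = (0.08314)(477)/(0.2972 − 0.03678) − 4.256/(0.2972)²
  = 39.658/0.26042 − 48.184 = 152.28 − 48.184 = 104.10 bar
Z = PV_m/(RT) = (104.10)(0.2972)/((0.08314)(477)) = 30.939/39.658 = 0.7801

Z ≈ 0.7801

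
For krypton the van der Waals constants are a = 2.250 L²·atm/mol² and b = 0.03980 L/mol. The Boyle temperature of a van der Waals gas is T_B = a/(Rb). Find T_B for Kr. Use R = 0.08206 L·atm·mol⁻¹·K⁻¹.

For a van der Waals gas the second virial coefficient B₂ = b − a/(RT) vanishes at T_B = a/(Rb).
T_B = 2.250/(0.08206×0.03980) = 2.250/0.0032660 = 688.9 K

T_B ≈ 688.9 K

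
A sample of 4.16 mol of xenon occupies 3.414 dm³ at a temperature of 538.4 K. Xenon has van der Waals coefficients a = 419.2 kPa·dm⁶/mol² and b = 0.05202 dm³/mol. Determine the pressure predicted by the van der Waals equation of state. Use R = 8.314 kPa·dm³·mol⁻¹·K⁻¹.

P = nRT/(V − nb) − a n²/V²
nRT/(V − nb) = (4.16)(8.314)(538.4)/(3.414 − 4.16×0.05202) = 18621/3.1976 = 5823.4 kPa
a n²/V² = (419.2)(4.16)²/(3.414)² = 622.42 kPa
P = 5823.4 − 622.42 = 5201 kPa

P ≈ 5201 kPa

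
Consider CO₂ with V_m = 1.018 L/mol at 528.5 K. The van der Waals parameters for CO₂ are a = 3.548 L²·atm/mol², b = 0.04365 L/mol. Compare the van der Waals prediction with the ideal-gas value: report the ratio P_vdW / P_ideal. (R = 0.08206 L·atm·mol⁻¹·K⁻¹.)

Ideal: P_ideal = RT/V_m = (0.08206)(528.5)/1.018 = 42.6019 atm
vdW: P = RT/(V_m − b) − a/V_m² = 43.3687/0.974350 − 3.548/1.03632 = 44.5104 − 3.42365 = 41.0868 atm
Ratio = 41.0868/42.6019 = 0.9644

P_vdW / P_ideal ≈ 0.9644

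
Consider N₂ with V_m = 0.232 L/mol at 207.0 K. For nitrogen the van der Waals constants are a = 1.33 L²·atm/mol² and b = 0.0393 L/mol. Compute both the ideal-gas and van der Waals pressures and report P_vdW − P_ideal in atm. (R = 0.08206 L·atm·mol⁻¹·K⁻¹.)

ΔP ≈ -9.778 atm

Ideal: P_ideal = RT/V_m = (0.08206)(207.0)/0.232 = 73.2173 atm
vdW: P = RT/(V_m − b) − a/V_m² = 16.9864/0.192700 − 1.33/0.0538240 = 88.1495 − 24.7102 = 63.4393 atm
ΔP = 63.4393 − 73.2173 = -9.778 atm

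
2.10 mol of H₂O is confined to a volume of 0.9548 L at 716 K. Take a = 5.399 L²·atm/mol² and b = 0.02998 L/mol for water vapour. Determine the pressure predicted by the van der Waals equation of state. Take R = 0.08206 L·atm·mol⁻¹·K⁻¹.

P ≈ 112.2 atm

P = nRT/(V − nb) − a n²/V²
nRT/(V − nb) = (2.10)(0.08206)(716)/(0.9548 − 2.10×0.02998) = 123.39/0.89184 = 138.35 atm
a n²/V² = (5.399)(2.10)²/(0.9548)² = 26.117 atm
P = 138.35 − 26.117 = 112.2 atm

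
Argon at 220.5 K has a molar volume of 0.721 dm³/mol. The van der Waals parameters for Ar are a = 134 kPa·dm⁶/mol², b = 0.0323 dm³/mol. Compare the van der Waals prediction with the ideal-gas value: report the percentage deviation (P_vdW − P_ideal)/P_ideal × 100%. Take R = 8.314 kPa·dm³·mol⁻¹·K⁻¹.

-5.45 %

Ideal: P_ideal = RT/V_m = (8.314)(220.5)/0.721 = 2542.63 kPa
vdW: P = RT/(V_m − b) − a/V_m² = 1833.24/0.688700 − 134/0.519841 = 2661.88 − 257.771 = 2404.11 kPa
% deviation = (2404.11 − 2542.63)/2542.63 × 100% = -5.45%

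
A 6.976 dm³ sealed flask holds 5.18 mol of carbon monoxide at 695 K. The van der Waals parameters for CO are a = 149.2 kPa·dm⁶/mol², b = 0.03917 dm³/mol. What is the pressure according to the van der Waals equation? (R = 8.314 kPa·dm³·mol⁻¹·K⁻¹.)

P = nRT/(V − nb) − a n²/V²
nRT/(V − nb) = (5.18)(8.314)(695)/(6.976 − 5.18×0.03917) = 29931/6.7731 = 4419.1 kPa
a n²/V² = (149.2)(5.18)²/(6.976)² = 82.265 kPa
P = 4419.1 − 82.265 = 4337 kPa

P ≈ 4337 kPa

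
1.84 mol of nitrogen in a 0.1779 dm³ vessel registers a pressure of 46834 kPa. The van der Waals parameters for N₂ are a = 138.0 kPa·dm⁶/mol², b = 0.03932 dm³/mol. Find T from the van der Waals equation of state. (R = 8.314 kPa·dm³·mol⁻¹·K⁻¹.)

T = (P + a n²/V²)(V − nb)/(nR)
P + a n²/V² = 46834 + (138.0)(1.84)²/(0.1779)² = 61597 kPa
V − nb = 0.1779 − (1.84)(0.03932) = 0.10555 dm³
T = (61597)(0.10555)/((1.84)(8.314)) = 425.0 K

T ≈ 425.0 K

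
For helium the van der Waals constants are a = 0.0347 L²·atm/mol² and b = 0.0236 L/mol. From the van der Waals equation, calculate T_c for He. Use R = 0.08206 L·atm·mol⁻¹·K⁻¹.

T_c ≈ 5.309 K

For a van der Waals gas, T_c = 8a/(27Rb).
T_c = 8×0.0347/(27×0.08206×0.0236) = 0.27760/0.052289 = 5.309 K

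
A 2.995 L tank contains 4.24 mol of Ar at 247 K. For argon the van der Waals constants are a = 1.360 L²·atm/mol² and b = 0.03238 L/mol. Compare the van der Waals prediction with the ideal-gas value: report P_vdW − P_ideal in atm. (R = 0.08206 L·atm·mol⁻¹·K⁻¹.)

Ideal: P_ideal = nRT/V = (4.24)(0.08206)(247)/2.995 = 28.6944 atm
vdW: P = nRT/(V − nb) − a n²/V² = 85.9398/2.85771 − 24.4495/8.97003 = 30.0730 − 2.72569 = 27.3473 atm
ΔP = 27.3473 − 28.6944 = -1.347 atm

ΔP ≈ -1.347 atm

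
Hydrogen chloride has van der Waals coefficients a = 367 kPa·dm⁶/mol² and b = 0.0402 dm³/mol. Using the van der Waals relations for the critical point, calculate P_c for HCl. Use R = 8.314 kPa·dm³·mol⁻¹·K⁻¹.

For a van der Waals gas, P_c = a/(27b²).
P_c = 367/(27×(0.0402)²) = 367/0.043633 = 8411 kPa

P_c ≈ 8411 kPa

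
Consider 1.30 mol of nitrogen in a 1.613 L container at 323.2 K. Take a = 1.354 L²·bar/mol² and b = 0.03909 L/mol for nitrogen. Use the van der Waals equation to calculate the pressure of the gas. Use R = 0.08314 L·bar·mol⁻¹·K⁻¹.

P ≈ 21.48 bar

P = nRT/(V − nb) − a n²/V²
nRT/(V − nb) = (1.30)(0.08314)(323.2)/(1.613 − 1.30×0.03909) = 34.932/1.5622 = 22.361 bar
a n²/V² = (1.354)(1.30)²/(1.613)² = 0.87950 bar
P = 22.361 − 0.87950 = 21.48 bar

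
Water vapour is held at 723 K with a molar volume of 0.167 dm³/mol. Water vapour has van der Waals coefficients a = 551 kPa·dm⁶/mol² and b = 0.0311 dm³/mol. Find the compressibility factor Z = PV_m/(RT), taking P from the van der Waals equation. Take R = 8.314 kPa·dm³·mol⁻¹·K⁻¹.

P = RT/(V_m − b) − a/V_m² = (8.314)(723)/(0.167 − 0.0311) − 551/(0.167)²
  = 6011.0/0.13590 − 19757 = 44231 − 19757 = 24474 kPa
Z = PV_m/(RT) = (24474)(0.167)/((8.314)(723)) = 4087.2/6011.0 = 0.6800

Z ≈ 0.6800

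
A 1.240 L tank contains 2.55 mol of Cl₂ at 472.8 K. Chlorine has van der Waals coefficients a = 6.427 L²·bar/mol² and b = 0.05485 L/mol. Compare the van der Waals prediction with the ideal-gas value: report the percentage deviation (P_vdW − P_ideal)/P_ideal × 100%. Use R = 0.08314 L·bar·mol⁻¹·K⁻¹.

Ideal: P_ideal = nRT/V = (2.55)(0.08314)(472.8)/1.240 = 80.8362 bar
vdW: P = nRT/(V − nb) − a n²/V² = 100.237/1.10013 − 41.7916/1.53760 = 91.1138 − 27.1798 = 63.9340 bar
% deviation = (63.9340 − 80.8362)/80.8362 × 100% = -20.91%

-20.91 %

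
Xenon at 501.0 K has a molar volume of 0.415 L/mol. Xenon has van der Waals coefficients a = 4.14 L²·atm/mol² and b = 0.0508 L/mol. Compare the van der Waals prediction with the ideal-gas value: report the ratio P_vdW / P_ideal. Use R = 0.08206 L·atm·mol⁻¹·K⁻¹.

Ideal: P_ideal = RT/V_m = (0.08206)(501.0)/0.415 = 99.0652 atm
vdW: P = RT/(V_m − b) − a/V_m² = 41.1121/0.364200 − 4.14/0.172225 = 112.883 − 24.0383 = 88.845 atm
Ratio = 88.845/99.0652 = 0.8968

P_vdW / P_ideal ≈ 0.8968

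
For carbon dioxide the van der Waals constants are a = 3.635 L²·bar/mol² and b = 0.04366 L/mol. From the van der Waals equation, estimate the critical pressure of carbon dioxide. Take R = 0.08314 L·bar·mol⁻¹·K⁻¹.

For a van der Waals gas, P_c = a/(27b²).
P_c = 3.635/(27×(0.04366)²) = 3.635/0.051467 = 70.63 bar

P_c ≈ 70.63 bar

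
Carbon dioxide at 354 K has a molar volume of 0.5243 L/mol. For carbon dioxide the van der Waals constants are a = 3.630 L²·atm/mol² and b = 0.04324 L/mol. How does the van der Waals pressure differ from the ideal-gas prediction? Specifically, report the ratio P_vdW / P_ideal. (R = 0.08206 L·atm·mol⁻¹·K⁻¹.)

Ideal: P_ideal = RT/V_m = (0.08206)(354)/0.5243 = 55.4058 atm
vdW: P = RT/(V_m − b) − a/V_m² = 29.0492/0.481060 − 3.630/0.274890 = 60.3858 − 13.2053 = 47.1805 atm
Ratio = 47.1805/55.4058 = 0.8515

P_vdW / P_ideal ≈ 0.8515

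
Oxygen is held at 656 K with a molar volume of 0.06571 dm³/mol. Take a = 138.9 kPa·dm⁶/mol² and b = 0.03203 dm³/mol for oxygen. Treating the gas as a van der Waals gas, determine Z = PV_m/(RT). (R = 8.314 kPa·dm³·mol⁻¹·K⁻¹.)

Z ≈ 1.563

P = RT/(V_m − b) − a/V_m² = (8.314)(656)/(0.06571 − 0.03203) − 138.9/(0.06571)²
  = 5454.0/0.033680 − 32169 = 161936 − 32169 = 129767 kPa
Z = PV_m/(RT) = (129767)(0.06571)/((8.314)(656)) = 8527.0/5454.0 = 1.563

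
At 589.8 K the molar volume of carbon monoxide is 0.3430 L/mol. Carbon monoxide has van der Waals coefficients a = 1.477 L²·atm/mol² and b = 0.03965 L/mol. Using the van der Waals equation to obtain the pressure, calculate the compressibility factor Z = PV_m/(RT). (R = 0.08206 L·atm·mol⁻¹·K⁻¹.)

P = RT/(V_m − b) − a/V_m² = (0.08206)(589.8)/(0.3430 − 0.03965) − 1.477/(0.3430)²
  = 48.399/0.30335 − 12.554 = 159.55 − 12.554 = 147.00 atm
Z = PV_m/(RT) = (147.00)(0.3430)/((0.08206)(589.8)) = 50.421/48.399 = 1.042

Z ≈ 1.042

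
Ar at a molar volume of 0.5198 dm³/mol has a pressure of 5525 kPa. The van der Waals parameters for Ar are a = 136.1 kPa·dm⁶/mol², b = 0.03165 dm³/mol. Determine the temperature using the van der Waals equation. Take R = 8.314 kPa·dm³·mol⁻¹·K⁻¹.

T ≈ 354.0 K

T = (P + a/V_m²)(V_m − b)/R
P + a/V_m² = 5525 + 136.1/(0.5198)² = 6028.7 kPa
V_m − b = 0.5198 − 0.03165 = 0.48815 dm³/mol
T = (6028.7)(0.48815)/8.314 = 354.0 K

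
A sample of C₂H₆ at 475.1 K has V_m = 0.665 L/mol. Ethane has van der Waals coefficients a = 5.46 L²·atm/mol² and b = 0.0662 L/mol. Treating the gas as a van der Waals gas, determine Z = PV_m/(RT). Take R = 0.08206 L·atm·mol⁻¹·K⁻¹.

Z ≈ 0.9000

P = RT/(V_m − b) − a/V_m² = (0.08206)(475.1)/(0.665 − 0.0662) − 5.46/(0.665)²
  = 38.987/0.59880 − 12.347 = 65.109 − 12.347 = 52.762 atm
Z = PV_m/(RT) = (52.762)(0.665)/((0.08206)(475.1)) = 35.087/38.987 = 0.9000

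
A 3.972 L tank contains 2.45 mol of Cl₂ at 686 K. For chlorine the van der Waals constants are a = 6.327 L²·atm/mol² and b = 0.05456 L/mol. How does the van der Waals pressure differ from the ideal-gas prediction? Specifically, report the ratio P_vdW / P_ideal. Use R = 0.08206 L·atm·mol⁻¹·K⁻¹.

P_vdW / P_ideal ≈ 0.9655

Ideal: P_ideal = nRT/V = (2.45)(0.08206)(686)/3.972 = 34.7226 atm
vdW: P = nRT/(V − nb) − a n²/V² = 137.918/3.83833 − 37.9778/15.7768 = 35.9318 − 2.40719 = 33.5246 atm
Ratio = 33.5246/34.7226 = 0.9655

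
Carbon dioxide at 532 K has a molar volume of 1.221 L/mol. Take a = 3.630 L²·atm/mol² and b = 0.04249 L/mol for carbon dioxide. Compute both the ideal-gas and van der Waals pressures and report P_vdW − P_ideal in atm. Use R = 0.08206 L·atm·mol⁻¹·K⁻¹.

Ideal: P_ideal = RT/V_m = (0.08206)(532)/1.221 = 35.7542 atm
vdW: P = RT/(V_m − b) − a/V_m² = 43.6559/1.17851 − 3.630/1.49084 = 37.0433 − 2.43487 = 34.6084 atm
ΔP = 34.6084 − 35.7542 = -1.146 atm

ΔP ≈ -1.146 atm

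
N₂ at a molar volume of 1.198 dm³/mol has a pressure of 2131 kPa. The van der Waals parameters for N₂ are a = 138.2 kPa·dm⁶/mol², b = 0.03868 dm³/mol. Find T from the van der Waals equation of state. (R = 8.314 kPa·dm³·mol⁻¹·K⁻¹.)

T = (P + a/V_m²)(V_m − b)/R
P + a/V_m² = 2131 + 138.2/(1.198)² = 2227.3 kPa
V_m − b = 1.198 − 0.03868 = 1.1593 dm³/mol
T = (2227.3)(1.1593)/8.314 = 310.6 K

T ≈ 310.6 K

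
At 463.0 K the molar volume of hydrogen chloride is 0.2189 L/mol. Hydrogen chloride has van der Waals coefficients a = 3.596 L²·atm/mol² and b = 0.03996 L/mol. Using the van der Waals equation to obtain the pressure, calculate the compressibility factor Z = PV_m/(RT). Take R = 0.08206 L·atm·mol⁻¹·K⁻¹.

P = RT/(V_m − b) − a/V_m² = (0.08206)(463.0)/(0.2189 − 0.03996) − 3.596/(0.2189)²
  = 37.994/0.17894 − 75.046 = 212.33 − 75.046 = 137.28 atm
Z = PV_m/(RT) = (137.28)(0.2189)/((0.08206)(463.0)) = 30.051/37.994 = 0.7909

Z ≈ 0.7909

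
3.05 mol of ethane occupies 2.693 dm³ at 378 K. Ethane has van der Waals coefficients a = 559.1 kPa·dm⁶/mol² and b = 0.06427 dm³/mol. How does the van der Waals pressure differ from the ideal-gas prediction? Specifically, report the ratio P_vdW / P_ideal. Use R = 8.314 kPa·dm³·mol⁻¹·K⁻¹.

Ideal: P_ideal = nRT/V = (3.05)(8.314)(378)/2.693 = 3559.31 kPa
vdW: P = nRT/(V − nb) − a n²/V² = 9585.21/2.49698 − 5201.03/7.25225 = 3838.72 − 717.161 = 3121.56 kPa
Ratio = 3121.56/3559.31 = 0.8770

P_vdW / P_ideal ≈ 0.8770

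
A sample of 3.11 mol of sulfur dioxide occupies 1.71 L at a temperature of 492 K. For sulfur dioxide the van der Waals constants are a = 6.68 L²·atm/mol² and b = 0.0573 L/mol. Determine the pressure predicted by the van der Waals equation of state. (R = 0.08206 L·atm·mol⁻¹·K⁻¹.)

P ≈ 59.87 atm

P = nRT/(V − nb) − a n²/V²
nRT/(V − nb) = (3.11)(0.08206)(492)/(1.71 − 3.11×0.0573) = 125.56/1.5318 = 81.969 atm
a n²/V² = (6.68)(3.11)²/(1.71)² = 22.096 atm
P = 81.969 − 22.096 = 59.87 atm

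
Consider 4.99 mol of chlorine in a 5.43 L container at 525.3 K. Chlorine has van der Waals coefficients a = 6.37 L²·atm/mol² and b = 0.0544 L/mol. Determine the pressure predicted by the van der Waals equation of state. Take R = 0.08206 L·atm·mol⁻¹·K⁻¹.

P = nRT/(V − nb) − a n²/V²
nRT/(V − nb) = (4.99)(0.08206)(525.3)/(5.43 − 4.99×0.0544) = 215.10/5.1585 = 41.698 atm
a n²/V² = (6.37)(4.99)²/(5.43)² = 5.3795 atm
P = 41.698 − 5.3795 = 36.32 atm

P ≈ 36.32 atm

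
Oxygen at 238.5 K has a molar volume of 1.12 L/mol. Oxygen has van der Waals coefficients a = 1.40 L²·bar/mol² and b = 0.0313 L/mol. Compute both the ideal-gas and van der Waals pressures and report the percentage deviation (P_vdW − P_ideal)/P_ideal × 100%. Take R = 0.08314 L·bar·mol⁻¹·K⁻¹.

Ideal: P_ideal = RT/V_m = (0.08314)(238.5)/1.12 = 17.7044 bar
vdW: P = RT/(V_m − b) − a/V_m² = 19.8289/1.08870 − 1.40/1.25440 = 18.2134 − 1.11607 = 17.0973 bar
% deviation = (17.0973 − 17.7044)/17.7044 × 100% = -3.43%

-3.43 %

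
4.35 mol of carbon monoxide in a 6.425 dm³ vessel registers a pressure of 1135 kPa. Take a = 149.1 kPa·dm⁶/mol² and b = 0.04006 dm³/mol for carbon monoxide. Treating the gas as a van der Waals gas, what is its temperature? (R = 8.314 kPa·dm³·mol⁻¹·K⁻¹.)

T ≈ 208.0 K

T = (P + a n²/V²)(V − nb)/(nR)
P + a n²/V² = 1135 + (149.1)(4.35)²/(6.425)² = 1203.3 kPa
V − nb = 6.425 − (4.35)(0.04006) = 6.2507 dm³
T = (1203.3)(6.2507)/((4.35)(8.314)) = 208.0 K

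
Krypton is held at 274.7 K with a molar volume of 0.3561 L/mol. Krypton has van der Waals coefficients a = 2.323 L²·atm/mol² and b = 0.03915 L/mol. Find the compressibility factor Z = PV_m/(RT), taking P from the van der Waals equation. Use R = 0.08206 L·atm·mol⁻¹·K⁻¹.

P = RT/(V_m − b) − a/V_m² = (0.08206)(274.7)/(0.3561 − 0.03915) − 2.323/(0.3561)²
  = 22.542/0.31695 − 18.319 = 71.122 − 18.319 = 52.803 atm
Z = PV_m/(RT) = (52.803)(0.3561)/((0.08206)(274.7)) = 18.803/22.542 = 0.8341

Z ≈ 0.8341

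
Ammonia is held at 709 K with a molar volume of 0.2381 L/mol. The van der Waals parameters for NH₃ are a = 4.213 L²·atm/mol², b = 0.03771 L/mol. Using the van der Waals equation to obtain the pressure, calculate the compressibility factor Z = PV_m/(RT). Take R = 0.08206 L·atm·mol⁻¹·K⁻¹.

Z ≈ 0.8841

P = RT/(V_m − b) − a/V_m² = (0.08206)(709)/(0.2381 − 0.03771) − 4.213/(0.2381)²
  = 58.181/0.20039 − 74.314 = 290.34 − 74.314 = 216.03 atm
Z = PV_m/(RT) = (216.03)(0.2381)/((0.08206)(709)) = 51.437/58.181 = 0.8841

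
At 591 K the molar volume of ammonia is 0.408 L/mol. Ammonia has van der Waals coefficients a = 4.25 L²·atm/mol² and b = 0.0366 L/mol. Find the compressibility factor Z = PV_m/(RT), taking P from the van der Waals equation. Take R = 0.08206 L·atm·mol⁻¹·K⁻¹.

Z ≈ 0.8838

P = RT/(V_m − b) − a/V_m² = (0.08206)(591)/(0.408 − 0.0366) − 4.25/(0.408)²
  = 48.497/0.37140 − 25.531 = 130.58 − 25.531 = 105.05 atm
Z = PV_m/(RT) = (105.05)(0.408)/((0.08206)(591)) = 42.860/48.497 = 0.8838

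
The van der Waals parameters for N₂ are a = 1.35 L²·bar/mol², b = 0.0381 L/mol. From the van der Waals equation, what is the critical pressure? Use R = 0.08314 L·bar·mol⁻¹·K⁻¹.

For a van der Waals gas, P_c = a/(27b²).
P_c = 1.35/(27×(0.0381)²) = 1.35/0.039193 = 34.44 bar

P_c ≈ 34.44 bar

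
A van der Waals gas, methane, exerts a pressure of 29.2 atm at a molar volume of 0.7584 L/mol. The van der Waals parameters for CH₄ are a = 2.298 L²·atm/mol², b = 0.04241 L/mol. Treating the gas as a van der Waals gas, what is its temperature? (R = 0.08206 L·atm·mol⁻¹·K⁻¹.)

T ≈ 289.6 K

T = (P + a/V_m²)(V_m − b)/R
P + a/V_m² = 29.2 + 2.298/(0.7584)² = 33.195 atm
V_m − b = 0.7584 − 0.04241 = 0.71599 L/mol
T = (33.195)(0.71599)/0.08206 = 289.6 K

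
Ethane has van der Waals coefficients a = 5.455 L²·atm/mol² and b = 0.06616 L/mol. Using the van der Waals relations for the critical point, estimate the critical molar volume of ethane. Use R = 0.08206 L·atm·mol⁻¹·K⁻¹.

For a van der Waals gas, V_m,c = 3b.
V_m,c = 3×0.06616 = 0.1985 L/mol

V_m,c ≈ 0.1985 L/mol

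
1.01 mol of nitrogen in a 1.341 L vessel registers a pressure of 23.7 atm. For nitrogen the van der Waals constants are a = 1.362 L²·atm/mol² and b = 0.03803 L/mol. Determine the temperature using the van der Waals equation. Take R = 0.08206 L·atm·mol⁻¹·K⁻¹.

T ≈ 384.6 K

T = (P + a n²/V²)(V − nb)/(nR)
P + a n²/V² = 23.7 + (1.362)(1.01)²/(1.341)² = 24.473 atm
V − nb = 1.341 − (1.01)(0.03803) = 1.3026 L
T = (24.473)(1.3026)/((1.01)(0.08206)) = 384.6 K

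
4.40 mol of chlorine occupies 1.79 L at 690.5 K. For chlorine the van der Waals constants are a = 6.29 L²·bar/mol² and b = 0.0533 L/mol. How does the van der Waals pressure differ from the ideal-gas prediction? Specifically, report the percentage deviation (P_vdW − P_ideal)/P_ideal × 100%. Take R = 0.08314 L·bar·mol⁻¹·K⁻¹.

-11.86 %

Ideal: P_ideal = nRT/V = (4.40)(0.08314)(690.5)/1.79 = 141.115 bar
vdW: P = nRT/(V − nb) − a n²/V² = 252.596/1.55548 − 121.774/3.20410 = 162.391 − 38.0057 = 124.385 bar
% deviation = (124.385 − 141.115)/141.115 × 100% = -11.86%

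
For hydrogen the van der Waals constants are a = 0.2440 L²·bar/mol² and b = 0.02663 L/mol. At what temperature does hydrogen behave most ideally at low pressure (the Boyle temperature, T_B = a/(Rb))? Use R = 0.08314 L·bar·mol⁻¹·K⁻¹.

T_B ≈ 110.2 K

For a van der Waals gas the second virial coefficient B₂ = b − a/(RT) vanishes at T_B = a/(Rb).
T_B = 0.2440/(0.08314×0.02663) = 0.2440/0.0022140 = 110.2 K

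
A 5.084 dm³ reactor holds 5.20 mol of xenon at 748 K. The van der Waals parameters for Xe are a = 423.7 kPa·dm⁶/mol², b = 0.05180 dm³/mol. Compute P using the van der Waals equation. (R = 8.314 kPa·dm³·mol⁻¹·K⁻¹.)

P = nRT/(V − nb) − a n²/V²
nRT/(V − nb) = (5.20)(8.314)(748)/(5.084 − 5.20×0.05180) = 32338/4.8146 = 6716.7 kPa
a n²/V² = (423.7)(5.20)²/(5.084)² = 443.26 kPa
P = 6716.7 − 443.26 = 6273 kPa

P ≈ 6273 kPa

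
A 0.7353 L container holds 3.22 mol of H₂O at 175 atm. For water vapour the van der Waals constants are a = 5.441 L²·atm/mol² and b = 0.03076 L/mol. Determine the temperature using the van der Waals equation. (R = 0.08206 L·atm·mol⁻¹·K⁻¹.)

T ≈ 672.6 K

T = (P + a n²/V²)(V − nb)/(nR)
P + a n²/V² = 175 + (5.441)(3.22)²/(0.7353)² = 279.34 atm
V − nb = 0.7353 − (3.22)(0.03076) = 0.63625 L
T = (279.34)(0.63625)/((3.22)(0.08206)) = 672.6 K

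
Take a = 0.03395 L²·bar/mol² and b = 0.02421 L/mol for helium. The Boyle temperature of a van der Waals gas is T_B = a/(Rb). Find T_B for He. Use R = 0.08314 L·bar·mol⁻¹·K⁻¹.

T_B ≈ 16.87 K

For a van der Waals gas the second virial coefficient B₂ = b − a/(RT) vanishes at T_B = a/(Rb).
T_B = 0.03395/(0.08314×0.02421) = 0.03395/0.0020128 = 16.87 K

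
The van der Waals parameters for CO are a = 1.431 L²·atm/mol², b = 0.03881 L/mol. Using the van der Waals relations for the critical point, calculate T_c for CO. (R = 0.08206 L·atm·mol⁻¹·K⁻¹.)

For a van der Waals gas, T_c = 8a/(27Rb).
T_c = 8×1.431/(27×0.08206×0.03881) = 11.448/0.085988 = 133.1 K

T_c ≈ 133.1 K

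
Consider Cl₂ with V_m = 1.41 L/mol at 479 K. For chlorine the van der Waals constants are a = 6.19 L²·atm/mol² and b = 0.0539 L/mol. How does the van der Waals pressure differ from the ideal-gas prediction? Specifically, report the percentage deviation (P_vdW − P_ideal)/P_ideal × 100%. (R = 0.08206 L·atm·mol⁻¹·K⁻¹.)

Ideal: P_ideal = RT/V_m = (0.08206)(479)/1.41 = 27.8771 atm
vdW: P = RT/(V_m − b) − a/V_m² = 39.3067/1.35610 − 6.19/1.98810 = 28.9851 − 3.11353 = 25.8716 atm
% deviation = (25.8716 − 27.8771)/27.8771 × 100% = -7.19%

-7.19 %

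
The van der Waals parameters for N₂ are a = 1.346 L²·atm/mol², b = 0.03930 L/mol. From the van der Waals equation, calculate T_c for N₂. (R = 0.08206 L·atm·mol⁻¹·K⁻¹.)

T_c ≈ 123.7 K

For a van der Waals gas, T_c = 8a/(27Rb).
T_c = 8×1.346/(27×0.08206×0.03930) = 10.768/0.087074 = 123.7 K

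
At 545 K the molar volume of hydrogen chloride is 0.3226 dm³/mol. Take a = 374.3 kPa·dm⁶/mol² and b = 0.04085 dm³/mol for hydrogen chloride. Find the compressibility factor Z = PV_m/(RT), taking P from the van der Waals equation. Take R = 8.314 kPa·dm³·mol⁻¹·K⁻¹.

Z ≈ 0.8889

P = RT/(V_m − b) − a/V_m² = (8.314)(545)/(0.3226 − 0.04085) − 374.3/(0.3226)²
  = 4531.1/0.28175 − 3596.6 = 16082 − 3596.6 = 12485 kPa
Z = PV_m/(RT) = (12485)(0.3226)/((8.314)(545)) = 4027.7/4531.1 = 0.8889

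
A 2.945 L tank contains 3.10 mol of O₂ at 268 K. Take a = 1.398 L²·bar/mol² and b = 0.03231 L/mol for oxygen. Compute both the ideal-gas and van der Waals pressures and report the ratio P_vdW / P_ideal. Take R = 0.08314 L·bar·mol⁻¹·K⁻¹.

Ideal: P_ideal = nRT/V = (3.10)(0.08314)(268)/2.945 = 23.4542 bar
vdW: P = nRT/(V − nb) − a n²/V² = 69.0727/2.84484 − 13.4348/8.67303 = 24.2800 − 1.54903 = 22.7310 bar
Ratio = 22.7310/23.4542 = 0.9692

P_vdW / P_ideal ≈ 0.9692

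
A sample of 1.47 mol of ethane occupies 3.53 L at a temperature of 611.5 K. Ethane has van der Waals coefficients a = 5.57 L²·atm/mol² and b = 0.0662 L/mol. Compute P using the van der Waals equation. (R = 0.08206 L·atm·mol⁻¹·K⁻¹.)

P = nRT/(V − nb) − a n²/V²
nRT/(V − nb) = (1.47)(0.08206)(611.5)/(3.53 − 1.47×0.0662) = 73.764/3.4327 = 21.489 atm
a n²/V² = (5.57)(1.47)²/(3.53)² = 0.96592 atm
P = 21.489 − 0.96592 = 20.52 atm

P ≈ 20.52 atm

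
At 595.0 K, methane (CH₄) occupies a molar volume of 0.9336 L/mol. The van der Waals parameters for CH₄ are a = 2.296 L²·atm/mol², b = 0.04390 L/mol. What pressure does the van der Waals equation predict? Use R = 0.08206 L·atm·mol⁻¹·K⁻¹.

P = RT/(V_m − b) − a/V_m²
RT/(V_m − b) = (0.08206)(595.0)/(0.9336 − 0.04390) = 48.826/0.88970 = 54.879 atm
a/V_m² = 2.296/(0.9336)² = 2.6342 atm
P = 54.879 − 2.6342 = 52.24 atm

P ≈ 52.24 atm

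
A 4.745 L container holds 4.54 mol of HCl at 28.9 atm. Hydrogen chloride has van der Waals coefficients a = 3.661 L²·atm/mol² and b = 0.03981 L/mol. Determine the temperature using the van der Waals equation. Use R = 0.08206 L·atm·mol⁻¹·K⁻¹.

T = (P + a n²/V²)(V − nb)/(nR)
P + a n²/V² = 28.9 + (3.661)(4.54)²/(4.745)² = 32.251 atm
V − nb = 4.745 − (4.54)(0.03981) = 4.5643 L
T = (32.251)(4.5643)/((4.54)(0.08206)) = 395.1 K

T ≈ 395.1 K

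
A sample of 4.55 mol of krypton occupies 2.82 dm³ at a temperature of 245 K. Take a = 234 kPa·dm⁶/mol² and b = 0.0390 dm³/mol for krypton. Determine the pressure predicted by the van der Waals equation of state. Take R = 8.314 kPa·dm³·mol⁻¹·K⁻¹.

P = nRT/(V − nb) − a n²/V²
nRT/(V − nb) = (4.55)(8.314)(245)/(2.82 − 4.55×0.0390) = 9268.0/2.6426 = 3507.2 kPa
a n²/V² = (234)(4.55)²/(2.82)² = 609.17 kPa
P = 3507.2 − 609.17 = 2898 kPa

P ≈ 2898 kPa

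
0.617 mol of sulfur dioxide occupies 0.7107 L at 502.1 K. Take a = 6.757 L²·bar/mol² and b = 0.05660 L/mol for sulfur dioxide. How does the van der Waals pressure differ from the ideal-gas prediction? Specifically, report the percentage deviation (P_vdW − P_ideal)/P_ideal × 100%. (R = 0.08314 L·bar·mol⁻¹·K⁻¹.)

Ideal: P_ideal = nRT/V = (0.617)(0.08314)(502.1)/0.7107 = 36.2409 bar
vdW: P = nRT/(V − nb) − a n²/V² = 25.7564/0.675778 − 2.57232/0.505094 = 38.1137 − 5.09276 = 33.0209 bar
% deviation = (33.0209 − 36.2409)/36.2409 × 100% = -8.88%

-8.88 %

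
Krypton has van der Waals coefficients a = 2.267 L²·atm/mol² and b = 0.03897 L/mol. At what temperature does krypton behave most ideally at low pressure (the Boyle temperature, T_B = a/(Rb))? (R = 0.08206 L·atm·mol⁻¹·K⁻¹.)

T_B ≈ 708.9 K

For a van der Waals gas the second virial coefficient B₂ = b − a/(RT) vanishes at T_B = a/(Rb).
T_B = 2.267/(0.08206×0.03897) = 2.267/0.0031979 = 708.9 K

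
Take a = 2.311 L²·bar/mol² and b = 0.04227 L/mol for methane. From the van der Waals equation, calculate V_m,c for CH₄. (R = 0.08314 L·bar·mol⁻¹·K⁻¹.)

V_m,c ≈ 0.1268 L/mol

For a van der Waals gas, V_m,c = 3b.
V_m,c = 3×0.04227 = 0.1268 L/mol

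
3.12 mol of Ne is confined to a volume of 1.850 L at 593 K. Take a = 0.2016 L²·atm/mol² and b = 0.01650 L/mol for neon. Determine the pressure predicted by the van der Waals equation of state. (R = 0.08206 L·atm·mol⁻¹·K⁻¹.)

P ≈ 83.84 atm

P = nRT/(V − nb) − a n²/V²
nRT/(V − nb) = (3.12)(0.08206)(593)/(1.850 − 3.12×0.01650) = 151.82/1.7985 = 84.415 atm
a n²/V² = (0.2016)(3.12)²/(1.850)² = 0.57340 atm
P = 84.415 − 0.57340 = 83.84 atm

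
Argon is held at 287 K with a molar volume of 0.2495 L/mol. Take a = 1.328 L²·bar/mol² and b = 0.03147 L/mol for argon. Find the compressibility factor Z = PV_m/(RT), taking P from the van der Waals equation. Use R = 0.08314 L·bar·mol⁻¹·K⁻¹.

P = RT/(V_m − b) − a/V_m² = (0.08314)(287)/(0.2495 − 0.03147) − 1.328/(0.2495)²
  = 23.861/0.21803 − 21.333 = 109.44 − 21.333 = 88.11 bar
Z = PV_m/(RT) = (88.11)(0.2495)/((0.08314)(287)) = 21.983/23.861 = 0.9213

Z ≈ 0.9213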